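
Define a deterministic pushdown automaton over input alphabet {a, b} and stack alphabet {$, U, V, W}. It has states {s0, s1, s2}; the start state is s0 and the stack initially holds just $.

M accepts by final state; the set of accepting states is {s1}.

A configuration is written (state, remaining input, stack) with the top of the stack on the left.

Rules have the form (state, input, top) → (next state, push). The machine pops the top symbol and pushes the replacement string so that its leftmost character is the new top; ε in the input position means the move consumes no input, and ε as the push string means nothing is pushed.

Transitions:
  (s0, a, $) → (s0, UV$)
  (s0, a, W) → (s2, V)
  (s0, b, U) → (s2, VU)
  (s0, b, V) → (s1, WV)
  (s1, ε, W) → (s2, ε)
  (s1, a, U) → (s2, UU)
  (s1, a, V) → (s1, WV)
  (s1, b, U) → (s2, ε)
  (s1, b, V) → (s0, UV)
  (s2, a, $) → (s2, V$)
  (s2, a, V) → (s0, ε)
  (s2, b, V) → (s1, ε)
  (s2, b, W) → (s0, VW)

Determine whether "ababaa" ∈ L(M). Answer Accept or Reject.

(s0, ababaa, $)
  read a, top $: go to s0, push UV$ → (s0, babaa, UV$)
  read b, top U: go to s2, push VU → (s2, abaa, VUV$)
  read a, top V: go to s0, push ε → (s0, baa, UV$)
  read b, top U: go to s2, push VU → (s2, aa, VUV$)
  read a, top V: go to s0, push ε → (s0, a, UV$)
No transition applies at (s0, a, UV$); input not fully consumed.

Reject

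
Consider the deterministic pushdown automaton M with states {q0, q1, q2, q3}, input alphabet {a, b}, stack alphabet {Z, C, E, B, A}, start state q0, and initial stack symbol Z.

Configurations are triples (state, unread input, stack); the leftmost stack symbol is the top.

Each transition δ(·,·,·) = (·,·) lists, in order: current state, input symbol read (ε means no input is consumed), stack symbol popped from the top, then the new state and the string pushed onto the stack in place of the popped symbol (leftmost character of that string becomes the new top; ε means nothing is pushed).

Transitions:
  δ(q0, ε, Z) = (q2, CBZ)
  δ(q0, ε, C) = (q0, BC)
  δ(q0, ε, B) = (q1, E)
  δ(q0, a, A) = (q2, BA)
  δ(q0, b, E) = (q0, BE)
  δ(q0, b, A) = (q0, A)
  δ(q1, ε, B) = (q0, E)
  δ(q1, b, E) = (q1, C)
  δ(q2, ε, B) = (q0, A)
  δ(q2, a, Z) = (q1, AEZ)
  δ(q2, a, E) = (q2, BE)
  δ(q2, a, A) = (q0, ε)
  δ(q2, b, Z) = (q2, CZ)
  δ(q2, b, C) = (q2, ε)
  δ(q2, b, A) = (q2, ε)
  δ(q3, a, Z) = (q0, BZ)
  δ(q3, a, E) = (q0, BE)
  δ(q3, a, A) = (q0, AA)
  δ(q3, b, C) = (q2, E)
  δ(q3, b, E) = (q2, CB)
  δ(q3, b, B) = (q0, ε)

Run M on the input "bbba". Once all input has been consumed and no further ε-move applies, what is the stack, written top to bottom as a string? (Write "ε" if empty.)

(q0, bbba, Z)
  ε-move, top Z: go to q2, push CBZ → (q2, bbba, CBZ)
  read b, top C: go to q2, push ε → (q2, bba, BZ)
  ε-move, top B: go to q0, push A → (q0, bba, AZ)
  read b, top A: go to q0, push A → (q0, ba, AZ)
  read b, top A: go to q0, push A → (q0, a, AZ)
  read a, top A: go to q2, push BA → (q2, ε, BAZ)
  ε-move, top B: go to q0, push A → (q0, ε, AAZ)
All input consumed in state q0 with stack AAZ.

AAZ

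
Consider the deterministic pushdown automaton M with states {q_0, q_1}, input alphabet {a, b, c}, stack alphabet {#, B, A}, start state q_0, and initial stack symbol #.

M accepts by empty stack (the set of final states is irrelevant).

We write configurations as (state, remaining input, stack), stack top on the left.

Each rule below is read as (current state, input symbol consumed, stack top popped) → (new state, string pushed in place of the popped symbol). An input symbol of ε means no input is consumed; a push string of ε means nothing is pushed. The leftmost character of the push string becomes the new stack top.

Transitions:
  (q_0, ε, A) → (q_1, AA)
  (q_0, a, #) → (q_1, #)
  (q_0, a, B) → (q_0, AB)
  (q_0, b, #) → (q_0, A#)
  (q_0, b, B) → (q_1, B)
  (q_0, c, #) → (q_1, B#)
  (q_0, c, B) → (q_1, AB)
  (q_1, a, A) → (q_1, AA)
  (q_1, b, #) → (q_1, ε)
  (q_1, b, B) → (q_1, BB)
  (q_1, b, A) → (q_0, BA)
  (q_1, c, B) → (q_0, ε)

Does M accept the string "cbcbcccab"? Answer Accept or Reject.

(q_0, cbcbcccab, #)
  read c, top #: go to q_1, push B# → (q_1, bcbcccab, B#)
  read b, top B: go to q_1, push BB → (q_1, cbcccab, BB#)
  read c, top B: go to q_0, push ε → (q_0, bcccab, B#)
  read b, top B: go to q_1, push B → (q_1, cccab, B#)
  read c, top B: go to q_0, push ε → (q_0, ccab, #)
  read c, top #: go to q_1, push B# → (q_1, cab, B#)
  read c, top B: go to q_0, push ε → (q_0, ab, #)
  read a, top #: go to q_1, push # → (q_1, b, #)
  read b, top #: go to q_1, push ε → (q_1, ε, ε)
All input consumed and the stack is empty.

Accept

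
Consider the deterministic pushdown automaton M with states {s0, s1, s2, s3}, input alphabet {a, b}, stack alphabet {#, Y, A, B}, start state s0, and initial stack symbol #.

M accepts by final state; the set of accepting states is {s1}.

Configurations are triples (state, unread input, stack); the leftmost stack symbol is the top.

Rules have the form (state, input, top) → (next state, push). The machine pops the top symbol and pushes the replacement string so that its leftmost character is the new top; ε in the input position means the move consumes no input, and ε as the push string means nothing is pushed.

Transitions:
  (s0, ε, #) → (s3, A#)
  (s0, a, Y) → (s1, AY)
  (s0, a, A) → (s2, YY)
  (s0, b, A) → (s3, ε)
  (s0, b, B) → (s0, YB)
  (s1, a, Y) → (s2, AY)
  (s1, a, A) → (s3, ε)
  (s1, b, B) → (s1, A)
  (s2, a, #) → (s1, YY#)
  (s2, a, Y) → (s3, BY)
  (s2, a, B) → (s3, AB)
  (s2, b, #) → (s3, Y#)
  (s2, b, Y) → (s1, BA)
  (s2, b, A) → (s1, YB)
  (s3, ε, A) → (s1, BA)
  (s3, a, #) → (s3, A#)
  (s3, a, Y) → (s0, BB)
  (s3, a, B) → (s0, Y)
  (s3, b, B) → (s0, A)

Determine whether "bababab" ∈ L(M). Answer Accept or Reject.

Accept

(s0, bababab, #)
  ε-move, top #: go to s3, push A# → (s3, bababab, A#)
  ε-move, top A: go to s1, push BA → (s1, bababab, BA#)
  read b, top B: go to s1, push A → (s1, ababab, AA#)
  read a, top A: go to s3, push ε → (s3, babab, A#)
  ε-move, top A: go to s1, push BA → (s1, babab, BA#)
  read b, top B: go to s1, push A → (s1, abab, AA#)
  read a, top A: go to s3, push ε → (s3, bab, A#)
  ε-move, top A: go to s1, push BA → (s1, bab, BA#)
  read b, top B: go to s1, push A → (s1, ab, AA#)
  read a, top A: go to s3, push ε → (s3, b, A#)
  ε-move, top A: go to s1, push BA → (s1, b, BA#)
  read b, top B: go to s1, push A → (s1, ε, AA#)
All input consumed; state s1 ∈ F.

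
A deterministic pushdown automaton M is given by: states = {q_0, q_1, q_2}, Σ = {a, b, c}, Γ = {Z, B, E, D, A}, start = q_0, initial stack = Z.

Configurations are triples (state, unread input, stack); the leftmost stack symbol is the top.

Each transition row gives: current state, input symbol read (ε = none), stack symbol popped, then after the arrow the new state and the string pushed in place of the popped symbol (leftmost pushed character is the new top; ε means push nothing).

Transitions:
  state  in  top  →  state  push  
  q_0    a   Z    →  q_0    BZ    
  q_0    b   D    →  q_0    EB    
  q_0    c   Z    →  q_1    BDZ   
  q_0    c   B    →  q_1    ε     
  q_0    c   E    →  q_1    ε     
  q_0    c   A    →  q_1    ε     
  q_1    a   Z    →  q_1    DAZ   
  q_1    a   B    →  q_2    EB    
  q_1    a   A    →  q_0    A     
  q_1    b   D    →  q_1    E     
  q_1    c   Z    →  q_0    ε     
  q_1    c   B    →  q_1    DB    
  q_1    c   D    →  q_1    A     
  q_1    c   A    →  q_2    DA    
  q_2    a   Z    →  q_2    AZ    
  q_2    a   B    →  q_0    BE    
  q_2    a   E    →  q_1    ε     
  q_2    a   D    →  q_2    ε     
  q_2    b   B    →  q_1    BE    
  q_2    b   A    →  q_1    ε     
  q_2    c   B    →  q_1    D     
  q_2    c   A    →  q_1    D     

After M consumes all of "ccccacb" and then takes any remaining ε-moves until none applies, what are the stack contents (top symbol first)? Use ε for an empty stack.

EBDZ

(q_0, ccccacb, Z) ⊢ (q_1, cccacb, BDZ) ⊢ (q_1, ccacb, DBDZ) ⊢ (q_1, cacb, ABDZ) ⊢ (q_2, acb, DABDZ) ⊢ (q_2, cb, ABDZ) ⊢ (q_1, b, DBDZ) ⊢ (q_1, ε, EBDZ)
All input consumed in state q_1 with stack EBDZ.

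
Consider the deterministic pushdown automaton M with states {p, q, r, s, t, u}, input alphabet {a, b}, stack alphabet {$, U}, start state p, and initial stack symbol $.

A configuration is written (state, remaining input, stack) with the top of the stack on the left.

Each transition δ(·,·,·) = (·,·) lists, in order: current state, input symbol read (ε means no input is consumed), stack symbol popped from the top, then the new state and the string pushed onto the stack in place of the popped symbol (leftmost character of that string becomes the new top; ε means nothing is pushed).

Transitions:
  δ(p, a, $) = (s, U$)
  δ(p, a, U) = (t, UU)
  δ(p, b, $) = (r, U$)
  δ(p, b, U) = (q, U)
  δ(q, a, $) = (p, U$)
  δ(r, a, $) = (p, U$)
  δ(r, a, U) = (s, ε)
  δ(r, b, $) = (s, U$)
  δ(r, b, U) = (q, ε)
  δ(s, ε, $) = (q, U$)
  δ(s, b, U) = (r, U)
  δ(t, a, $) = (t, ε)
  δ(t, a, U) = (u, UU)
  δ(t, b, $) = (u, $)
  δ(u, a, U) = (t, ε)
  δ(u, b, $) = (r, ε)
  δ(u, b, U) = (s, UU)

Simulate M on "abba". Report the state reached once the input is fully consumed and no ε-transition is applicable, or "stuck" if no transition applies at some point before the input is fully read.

p

(p, abba, $) ⊢ (s, bba, U$) ⊢ (r, ba, U$) ⊢ (q, a, $) ⊢ (p, ε, U$)
All input consumed; M is in state p.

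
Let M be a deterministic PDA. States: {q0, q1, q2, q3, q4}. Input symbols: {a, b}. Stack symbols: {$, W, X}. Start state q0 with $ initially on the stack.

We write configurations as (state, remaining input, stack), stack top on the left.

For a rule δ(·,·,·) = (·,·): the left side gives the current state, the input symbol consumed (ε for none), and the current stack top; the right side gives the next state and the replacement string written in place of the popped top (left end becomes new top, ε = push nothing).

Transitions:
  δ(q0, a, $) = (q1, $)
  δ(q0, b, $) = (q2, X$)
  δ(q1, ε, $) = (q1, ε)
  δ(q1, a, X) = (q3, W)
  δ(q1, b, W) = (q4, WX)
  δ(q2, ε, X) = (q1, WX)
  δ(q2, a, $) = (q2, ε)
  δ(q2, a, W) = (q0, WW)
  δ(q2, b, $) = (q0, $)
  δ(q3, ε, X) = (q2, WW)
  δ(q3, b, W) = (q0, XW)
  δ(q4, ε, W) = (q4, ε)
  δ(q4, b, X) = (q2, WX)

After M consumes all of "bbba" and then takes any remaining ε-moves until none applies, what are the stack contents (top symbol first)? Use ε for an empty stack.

(q0, bbba, $)
  read b, top $: go to q2, push X$ → (q2, bba, X$)
  ε-move, top X: go to q1, push WX → (q1, bba, WX$)
  read b, top W: go to q4, push WX → (q4, ba, WXX$)
  ε-move, top W: go to q4, push ε → (q4, ba, XX$)
  read b, top X: go to q2, push WX → (q2, a, WXX$)
  read a, top W: go to q0, push WW → (q0, ε, WWXX$)
All input consumed in state q0 with stack WWXX$.

WWXX$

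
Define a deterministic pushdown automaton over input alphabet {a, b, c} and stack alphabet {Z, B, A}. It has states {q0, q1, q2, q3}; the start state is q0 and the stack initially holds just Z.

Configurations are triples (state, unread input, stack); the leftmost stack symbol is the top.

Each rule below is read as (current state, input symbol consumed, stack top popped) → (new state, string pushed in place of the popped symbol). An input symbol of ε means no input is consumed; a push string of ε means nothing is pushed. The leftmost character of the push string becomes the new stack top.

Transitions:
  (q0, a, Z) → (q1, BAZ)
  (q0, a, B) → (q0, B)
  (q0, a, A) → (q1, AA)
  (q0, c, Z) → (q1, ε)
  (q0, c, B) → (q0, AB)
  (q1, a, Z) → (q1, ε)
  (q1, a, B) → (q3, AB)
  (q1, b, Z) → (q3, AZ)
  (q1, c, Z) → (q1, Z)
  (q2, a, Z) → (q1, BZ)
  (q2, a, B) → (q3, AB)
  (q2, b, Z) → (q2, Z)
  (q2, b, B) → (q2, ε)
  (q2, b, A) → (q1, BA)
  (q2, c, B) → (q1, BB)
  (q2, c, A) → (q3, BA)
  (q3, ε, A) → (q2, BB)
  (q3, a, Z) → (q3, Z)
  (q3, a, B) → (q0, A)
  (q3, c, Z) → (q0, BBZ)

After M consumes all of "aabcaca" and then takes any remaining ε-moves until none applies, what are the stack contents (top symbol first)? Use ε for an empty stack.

(q0, aabcaca, Z) ⊢ (q1, abcaca, BAZ) ⊢ (q3, bcaca, ABAZ) ⊢ (q2, bcaca, BBBAZ) ⊢ (q2, caca, BBAZ) ⊢ (q1, aca, BBBAZ) ⊢ (q3, ca, ABBBAZ) ⊢ (q2, ca, BBBBBAZ) ⊢ (q1, a, BBBBBBAZ) ⊢ (q3, ε, ABBBBBBAZ) ⊢ (q2, ε, BBBBBBBBAZ)
All input consumed in state q2 with stack BBBBBBBBAZ.

BBBBBBBBAZ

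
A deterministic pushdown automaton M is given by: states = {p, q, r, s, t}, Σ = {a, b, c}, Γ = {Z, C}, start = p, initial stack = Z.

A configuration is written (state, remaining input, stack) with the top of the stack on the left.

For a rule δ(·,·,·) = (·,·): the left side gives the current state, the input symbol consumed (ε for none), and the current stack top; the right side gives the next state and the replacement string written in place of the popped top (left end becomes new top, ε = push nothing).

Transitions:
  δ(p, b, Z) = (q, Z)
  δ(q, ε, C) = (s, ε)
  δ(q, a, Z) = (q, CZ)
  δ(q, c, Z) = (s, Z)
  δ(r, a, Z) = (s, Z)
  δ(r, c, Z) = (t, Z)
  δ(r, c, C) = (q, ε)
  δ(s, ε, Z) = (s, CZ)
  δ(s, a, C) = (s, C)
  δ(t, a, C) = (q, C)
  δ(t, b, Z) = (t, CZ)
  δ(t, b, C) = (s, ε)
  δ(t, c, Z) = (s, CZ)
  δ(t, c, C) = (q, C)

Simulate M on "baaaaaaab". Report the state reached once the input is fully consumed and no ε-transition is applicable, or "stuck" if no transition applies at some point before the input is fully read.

stuck

(p, baaaaaaab, Z)
  read b, top Z: go to q, push Z → (q, aaaaaaab, Z)
  read a, top Z: go to q, push CZ → (q, aaaaaab, CZ)
  ε-move, top C: go to s, push ε → (s, aaaaaab, Z)
  ε-move, top Z: go to s, push CZ → (s, aaaaaab, CZ)
  read a, top C: go to s, push C → (s, aaaaab, CZ)
  read a, top C: go to s, push C → (s, aaaab, CZ)
  read a, top C: go to s, push C → (s, aaab, CZ)
  read a, top C: go to s, push C → (s, aab, CZ)
  read a, top C: go to s, push C → (s, ab, CZ)
  read a, top C: go to s, push C → (s, b, CZ)
No transition for (s, b, top C); M blocks with input b remaining.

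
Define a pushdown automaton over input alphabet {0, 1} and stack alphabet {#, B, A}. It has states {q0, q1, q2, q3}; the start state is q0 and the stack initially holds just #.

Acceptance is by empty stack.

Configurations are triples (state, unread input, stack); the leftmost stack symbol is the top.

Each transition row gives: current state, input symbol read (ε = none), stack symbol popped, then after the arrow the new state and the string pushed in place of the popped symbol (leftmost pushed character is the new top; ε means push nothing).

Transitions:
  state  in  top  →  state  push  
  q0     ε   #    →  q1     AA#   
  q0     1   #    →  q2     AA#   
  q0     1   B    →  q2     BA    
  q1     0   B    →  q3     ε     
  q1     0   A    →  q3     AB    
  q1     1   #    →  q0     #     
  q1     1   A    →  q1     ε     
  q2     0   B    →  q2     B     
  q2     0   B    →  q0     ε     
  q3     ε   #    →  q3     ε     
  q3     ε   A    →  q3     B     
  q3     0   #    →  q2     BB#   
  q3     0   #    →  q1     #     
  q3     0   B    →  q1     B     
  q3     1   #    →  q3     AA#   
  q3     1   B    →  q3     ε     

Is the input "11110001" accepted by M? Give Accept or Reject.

One accepting computation: (q0, 11110001, #) ⊢ (q1, 11110001, AA#) ⊢ (q1, 1110001, A#) ⊢ (q1, 110001, #) ⊢ (q0, 10001, #) ⊢ (q1, 10001, AA#) ⊢ (q1, 0001, A#) ⊢ (q3, 001, AB#) ⊢ (q3, 001, BB#) ⊢ (q1, 01, BB#) ⊢ (q3, 1, B#) ⊢ (q3, ε, #) ⊢ (q3, ε, ε)
All input consumed and the stack is empty.

Accept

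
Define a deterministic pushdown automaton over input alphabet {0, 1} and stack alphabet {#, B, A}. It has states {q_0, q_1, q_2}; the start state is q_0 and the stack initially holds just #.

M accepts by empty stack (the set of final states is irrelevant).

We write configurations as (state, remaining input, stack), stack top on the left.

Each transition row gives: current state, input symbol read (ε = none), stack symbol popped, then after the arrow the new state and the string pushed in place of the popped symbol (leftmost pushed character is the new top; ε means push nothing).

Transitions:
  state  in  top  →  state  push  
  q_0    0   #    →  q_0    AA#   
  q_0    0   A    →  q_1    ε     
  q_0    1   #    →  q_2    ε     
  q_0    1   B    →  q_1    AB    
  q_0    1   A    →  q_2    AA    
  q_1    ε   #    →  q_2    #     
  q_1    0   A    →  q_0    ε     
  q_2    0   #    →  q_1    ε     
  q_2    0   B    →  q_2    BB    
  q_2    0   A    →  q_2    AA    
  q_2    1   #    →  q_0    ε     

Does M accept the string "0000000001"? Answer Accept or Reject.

Accept

(q_0, 0000000001, #)
  read 0, top #: go to q_0, push AA# → (q_0, 000000001, AA#)
  read 0, top A: go to q_1, push ε → (q_1, 00000001, A#)
  read 0, top A: go to q_0, push ε → (q_0, 0000001, #)
  read 0, top #: go to q_0, push AA# → (q_0, 000001, AA#)
  read 0, top A: go to q_1, push ε → (q_1, 00001, A#)
  read 0, top A: go to q_0, push ε → (q_0, 0001, #)
  read 0, top #: go to q_0, push AA# → (q_0, 001, AA#)
  read 0, top A: go to q_1, push ε → (q_1, 01, A#)
  read 0, top A: go to q_0, push ε → (q_0, 1, #)
  read 1, top #: go to q_2, push ε → (q_2, ε, ε)
All input consumed and the stack is empty.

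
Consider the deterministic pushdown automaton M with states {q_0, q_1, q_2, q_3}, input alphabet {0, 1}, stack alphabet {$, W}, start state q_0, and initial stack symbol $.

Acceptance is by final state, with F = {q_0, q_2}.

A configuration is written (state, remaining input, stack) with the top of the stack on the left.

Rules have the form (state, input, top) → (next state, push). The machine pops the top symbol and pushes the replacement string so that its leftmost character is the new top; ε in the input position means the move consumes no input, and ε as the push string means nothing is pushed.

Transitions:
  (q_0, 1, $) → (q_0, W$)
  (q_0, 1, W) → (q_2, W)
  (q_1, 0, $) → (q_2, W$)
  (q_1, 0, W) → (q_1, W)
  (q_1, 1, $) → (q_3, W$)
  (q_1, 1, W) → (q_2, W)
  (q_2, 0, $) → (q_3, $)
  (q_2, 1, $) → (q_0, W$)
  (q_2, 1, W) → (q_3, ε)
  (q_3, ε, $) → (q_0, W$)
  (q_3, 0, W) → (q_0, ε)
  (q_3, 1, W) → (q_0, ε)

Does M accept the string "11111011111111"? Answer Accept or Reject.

(q_0, 11111011111111, $)
  read 1, top $: go to q_0, push W$ → (q_0, 1111011111111, W$)
  read 1, top W: go to q_2, push W → (q_2, 111011111111, W$)
  read 1, top W: go to q_3, push ε → (q_3, 11011111111, $)
  ε-move, top $: go to q_0, push W$ → (q_0, 11011111111, W$)
  read 1, top W: go to q_2, push W → (q_2, 1011111111, W$)
  read 1, top W: go to q_3, push ε → (q_3, 011111111, $)
  ε-move, top $: go to q_0, push W$ → (q_0, 011111111, W$)
No transition applies at (q_0, 011111111, W$); input not fully consumed.

Reject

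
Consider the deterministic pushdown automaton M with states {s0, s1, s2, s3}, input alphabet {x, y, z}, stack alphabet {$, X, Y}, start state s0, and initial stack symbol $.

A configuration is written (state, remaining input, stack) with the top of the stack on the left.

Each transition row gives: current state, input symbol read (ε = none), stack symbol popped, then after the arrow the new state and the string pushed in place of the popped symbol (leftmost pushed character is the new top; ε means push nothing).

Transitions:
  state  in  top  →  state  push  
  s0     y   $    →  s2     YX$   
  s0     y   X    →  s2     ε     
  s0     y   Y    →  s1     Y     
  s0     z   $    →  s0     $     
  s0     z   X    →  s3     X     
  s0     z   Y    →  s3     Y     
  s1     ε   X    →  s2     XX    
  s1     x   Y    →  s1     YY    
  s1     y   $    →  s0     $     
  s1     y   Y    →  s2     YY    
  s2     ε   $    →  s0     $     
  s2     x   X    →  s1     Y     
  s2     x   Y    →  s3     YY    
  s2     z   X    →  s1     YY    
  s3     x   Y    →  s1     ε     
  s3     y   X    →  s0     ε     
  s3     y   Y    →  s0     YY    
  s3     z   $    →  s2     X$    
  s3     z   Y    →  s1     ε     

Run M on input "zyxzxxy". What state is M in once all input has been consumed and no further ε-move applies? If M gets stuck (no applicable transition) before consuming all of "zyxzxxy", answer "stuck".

(s0, zyxzxxy, $)
  read z, top $: go to s0, push $ → (s0, yxzxxy, $)
  read y, top $: go to s2, push YX$ → (s2, xzxxy, YX$)
  read x, top Y: go to s3, push YY → (s3, zxxy, YYX$)
  read z, top Y: go to s1, push ε → (s1, xxy, YX$)
  read x, top Y: go to s1, push YY → (s1, xy, YYX$)
  read x, top Y: go to s1, push YY → (s1, y, YYYX$)
  read y, top Y: go to s2, push YY → (s2, ε, YYYYX$)
All input consumed; M is in state s2.

s2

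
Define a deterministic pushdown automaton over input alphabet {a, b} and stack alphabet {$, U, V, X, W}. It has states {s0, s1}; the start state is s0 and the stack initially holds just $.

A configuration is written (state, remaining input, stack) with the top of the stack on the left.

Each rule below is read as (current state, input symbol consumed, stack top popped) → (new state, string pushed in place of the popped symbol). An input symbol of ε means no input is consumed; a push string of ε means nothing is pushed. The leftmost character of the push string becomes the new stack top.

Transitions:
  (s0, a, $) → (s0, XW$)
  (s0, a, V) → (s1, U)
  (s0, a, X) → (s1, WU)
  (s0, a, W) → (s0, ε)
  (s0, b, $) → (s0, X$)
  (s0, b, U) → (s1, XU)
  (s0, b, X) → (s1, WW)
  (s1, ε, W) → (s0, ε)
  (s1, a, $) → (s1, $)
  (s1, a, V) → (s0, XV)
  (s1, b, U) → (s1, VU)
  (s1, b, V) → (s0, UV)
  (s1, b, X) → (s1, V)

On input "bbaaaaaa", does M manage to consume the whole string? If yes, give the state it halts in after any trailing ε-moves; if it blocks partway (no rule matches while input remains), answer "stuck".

stuck

(s0, bbaaaaaa, $)
  read b, top $: go to s0, push X$ → (s0, baaaaaa, X$)
  read b, top X: go to s1, push WW → (s1, aaaaaa, WW$)
  ε-move, top W: go to s0, push ε → (s0, aaaaaa, W$)
  read a, top W: go to s0, push ε → (s0, aaaaa, $)
  read a, top $: go to s0, push XW$ → (s0, aaaa, XW$)
  read a, top X: go to s1, push WU → (s1, aaa, WUW$)
  ε-move, top W: go to s0, push ε → (s0, aaa, UW$)
No transition for (s0, a, top U); M blocks with input aaa remaining.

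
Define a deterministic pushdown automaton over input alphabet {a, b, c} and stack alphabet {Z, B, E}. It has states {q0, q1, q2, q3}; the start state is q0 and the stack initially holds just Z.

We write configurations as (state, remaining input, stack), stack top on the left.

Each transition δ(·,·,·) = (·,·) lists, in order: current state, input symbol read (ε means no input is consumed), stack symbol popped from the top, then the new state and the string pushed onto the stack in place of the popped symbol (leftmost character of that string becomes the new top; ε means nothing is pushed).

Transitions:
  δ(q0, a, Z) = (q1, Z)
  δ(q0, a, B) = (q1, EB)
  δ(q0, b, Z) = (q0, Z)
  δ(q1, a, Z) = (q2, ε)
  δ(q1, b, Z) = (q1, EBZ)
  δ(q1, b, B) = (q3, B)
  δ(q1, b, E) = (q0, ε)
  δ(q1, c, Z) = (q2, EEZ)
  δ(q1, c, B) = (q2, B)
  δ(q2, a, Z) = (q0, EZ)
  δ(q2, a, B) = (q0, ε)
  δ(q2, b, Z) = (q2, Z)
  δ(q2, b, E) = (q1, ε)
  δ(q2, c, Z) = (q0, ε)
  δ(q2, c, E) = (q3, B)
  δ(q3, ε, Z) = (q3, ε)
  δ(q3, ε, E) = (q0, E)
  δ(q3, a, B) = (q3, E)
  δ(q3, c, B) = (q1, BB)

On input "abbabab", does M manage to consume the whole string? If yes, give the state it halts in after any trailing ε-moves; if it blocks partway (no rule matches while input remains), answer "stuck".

(q0, abbabab, Z)
  read a, top Z: go to q1, push Z → (q1, bbabab, Z)
  read b, top Z: go to q1, push EBZ → (q1, babab, EBZ)
  read b, top E: go to q0, push ε → (q0, abab, BZ)
  read a, top B: go to q1, push EB → (q1, bab, EBZ)
  read b, top E: go to q0, push ε → (q0, ab, BZ)
  read a, top B: go to q1, push EB → (q1, b, EBZ)
  read b, top E: go to q0, push ε → (q0, ε, BZ)
All input consumed; M is in state q0.

q0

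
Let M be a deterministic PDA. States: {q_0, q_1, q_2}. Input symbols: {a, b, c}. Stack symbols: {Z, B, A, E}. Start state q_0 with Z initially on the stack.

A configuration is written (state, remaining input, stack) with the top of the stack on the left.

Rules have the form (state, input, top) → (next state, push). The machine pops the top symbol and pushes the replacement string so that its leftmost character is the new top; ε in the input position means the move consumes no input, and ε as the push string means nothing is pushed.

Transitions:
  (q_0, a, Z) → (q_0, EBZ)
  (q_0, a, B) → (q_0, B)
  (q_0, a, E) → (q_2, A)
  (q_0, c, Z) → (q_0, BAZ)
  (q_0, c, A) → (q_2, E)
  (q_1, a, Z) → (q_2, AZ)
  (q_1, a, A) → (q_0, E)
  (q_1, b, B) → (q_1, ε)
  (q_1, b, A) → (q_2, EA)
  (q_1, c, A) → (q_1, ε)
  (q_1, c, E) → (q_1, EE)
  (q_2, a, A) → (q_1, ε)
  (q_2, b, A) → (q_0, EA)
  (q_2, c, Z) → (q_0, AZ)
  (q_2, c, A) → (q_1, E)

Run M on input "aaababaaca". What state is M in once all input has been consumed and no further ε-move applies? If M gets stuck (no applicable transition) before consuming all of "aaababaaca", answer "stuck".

(q_0, aaababaaca, Z) ⊢ (q_0, aababaaca, EBZ) ⊢ (q_2, ababaaca, ABZ) ⊢ (q_1, babaaca, BZ) ⊢ (q_1, abaaca, Z) ⊢ (q_2, baaca, AZ) ⊢ (q_0, aaca, EAZ) ⊢ (q_2, aca, AAZ) ⊢ (q_1, ca, AZ) ⊢ (q_1, a, Z) ⊢ (q_2, ε, AZ)
All input consumed; M is in state q_2.

q_2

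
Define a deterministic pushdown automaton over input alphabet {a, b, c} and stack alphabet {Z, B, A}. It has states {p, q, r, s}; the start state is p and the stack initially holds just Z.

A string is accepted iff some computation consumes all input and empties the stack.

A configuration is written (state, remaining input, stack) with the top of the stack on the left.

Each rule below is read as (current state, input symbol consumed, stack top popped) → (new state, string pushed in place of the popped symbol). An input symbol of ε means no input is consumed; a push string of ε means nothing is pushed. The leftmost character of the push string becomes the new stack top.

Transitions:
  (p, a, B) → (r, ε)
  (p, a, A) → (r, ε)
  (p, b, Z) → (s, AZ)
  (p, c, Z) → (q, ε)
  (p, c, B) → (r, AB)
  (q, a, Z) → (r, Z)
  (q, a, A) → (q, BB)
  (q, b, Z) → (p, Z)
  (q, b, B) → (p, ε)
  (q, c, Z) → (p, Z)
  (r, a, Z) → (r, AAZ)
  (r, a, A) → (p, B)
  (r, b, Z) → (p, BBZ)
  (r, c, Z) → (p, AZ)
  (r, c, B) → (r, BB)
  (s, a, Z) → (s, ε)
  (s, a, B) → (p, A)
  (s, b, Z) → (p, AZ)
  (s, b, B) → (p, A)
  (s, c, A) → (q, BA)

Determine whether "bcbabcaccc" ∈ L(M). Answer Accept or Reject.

(p, bcbabcaccc, Z)
  read b, top Z: go to s, push AZ → (s, cbabcaccc, AZ)
  read c, top A: go to q, push BA → (q, babcaccc, BAZ)
  read b, top B: go to p, push ε → (p, abcaccc, AZ)
  read a, top A: go to r, push ε → (r, bcaccc, Z)
  read b, top Z: go to p, push BBZ → (p, caccc, BBZ)
  read c, top B: go to r, push AB → (r, accc, ABBZ)
  read a, top A: go to p, push B → (p, ccc, BBBZ)
  read c, top B: go to r, push AB → (r, cc, ABBBZ)
No transition applies at (r, cc, ABBBZ); input not fully consumed.

Reject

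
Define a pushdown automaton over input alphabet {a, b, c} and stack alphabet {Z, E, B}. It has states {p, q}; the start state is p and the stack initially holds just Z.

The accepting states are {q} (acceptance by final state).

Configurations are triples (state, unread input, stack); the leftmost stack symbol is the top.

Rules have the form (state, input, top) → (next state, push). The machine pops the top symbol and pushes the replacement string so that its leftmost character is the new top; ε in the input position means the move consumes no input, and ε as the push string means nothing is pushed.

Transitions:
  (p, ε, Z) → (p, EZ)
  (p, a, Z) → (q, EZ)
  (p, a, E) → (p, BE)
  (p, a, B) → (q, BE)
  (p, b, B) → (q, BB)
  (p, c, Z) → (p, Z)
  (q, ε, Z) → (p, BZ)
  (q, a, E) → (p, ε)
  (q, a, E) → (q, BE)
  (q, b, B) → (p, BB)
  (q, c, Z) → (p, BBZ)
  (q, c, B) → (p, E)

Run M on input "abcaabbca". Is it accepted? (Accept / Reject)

No computation consumes all input and reaches a final state.

Reject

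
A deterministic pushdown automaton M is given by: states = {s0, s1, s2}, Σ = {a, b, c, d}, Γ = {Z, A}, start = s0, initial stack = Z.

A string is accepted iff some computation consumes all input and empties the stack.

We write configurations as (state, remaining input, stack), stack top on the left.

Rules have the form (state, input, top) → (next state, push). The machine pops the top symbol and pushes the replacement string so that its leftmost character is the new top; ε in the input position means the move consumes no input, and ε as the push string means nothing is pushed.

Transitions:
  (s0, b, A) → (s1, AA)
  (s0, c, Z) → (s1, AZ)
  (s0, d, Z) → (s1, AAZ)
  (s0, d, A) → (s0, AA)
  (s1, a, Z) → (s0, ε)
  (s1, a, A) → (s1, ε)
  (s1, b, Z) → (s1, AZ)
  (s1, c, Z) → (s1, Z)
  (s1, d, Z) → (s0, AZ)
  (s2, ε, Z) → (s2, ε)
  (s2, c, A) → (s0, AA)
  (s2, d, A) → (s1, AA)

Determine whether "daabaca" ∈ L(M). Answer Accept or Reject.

Accept

(s0, daabaca, Z) ⊢ (s1, aabaca, AAZ) ⊢ (s1, abaca, AZ) ⊢ (s1, baca, Z) ⊢ (s1, aca, AZ) ⊢ (s1, ca, Z) ⊢ (s1, a, Z) ⊢ (s0, ε, ε)
All input consumed and the stack is empty.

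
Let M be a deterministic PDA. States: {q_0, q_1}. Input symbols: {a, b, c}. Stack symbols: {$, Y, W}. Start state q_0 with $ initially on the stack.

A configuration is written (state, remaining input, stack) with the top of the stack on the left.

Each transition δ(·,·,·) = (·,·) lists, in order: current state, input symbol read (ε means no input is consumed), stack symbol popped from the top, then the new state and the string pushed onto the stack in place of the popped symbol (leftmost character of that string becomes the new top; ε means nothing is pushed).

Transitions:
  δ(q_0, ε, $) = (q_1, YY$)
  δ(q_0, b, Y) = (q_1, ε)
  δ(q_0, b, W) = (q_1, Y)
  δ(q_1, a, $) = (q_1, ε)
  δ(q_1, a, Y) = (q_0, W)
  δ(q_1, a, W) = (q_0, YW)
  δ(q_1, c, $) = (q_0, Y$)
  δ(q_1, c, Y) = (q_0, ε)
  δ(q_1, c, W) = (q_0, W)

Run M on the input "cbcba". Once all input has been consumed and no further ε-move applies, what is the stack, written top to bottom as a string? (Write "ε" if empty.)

ε

(q_0, cbcba, $)
  ε-move, top $: go to q_1, push YY$ → (q_1, cbcba, YY$)
  read c, top Y: go to q_0, push ε → (q_0, bcba, Y$)
  read b, top Y: go to q_1, push ε → (q_1, cba, $)
  read c, top $: go to q_0, push Y$ → (q_0, ba, Y$)
  read b, top Y: go to q_1, push ε → (q_1, a, $)
  read a, top $: go to q_1, push ε → (q_1, ε, ε)
All input consumed in state q_1 with stack ε.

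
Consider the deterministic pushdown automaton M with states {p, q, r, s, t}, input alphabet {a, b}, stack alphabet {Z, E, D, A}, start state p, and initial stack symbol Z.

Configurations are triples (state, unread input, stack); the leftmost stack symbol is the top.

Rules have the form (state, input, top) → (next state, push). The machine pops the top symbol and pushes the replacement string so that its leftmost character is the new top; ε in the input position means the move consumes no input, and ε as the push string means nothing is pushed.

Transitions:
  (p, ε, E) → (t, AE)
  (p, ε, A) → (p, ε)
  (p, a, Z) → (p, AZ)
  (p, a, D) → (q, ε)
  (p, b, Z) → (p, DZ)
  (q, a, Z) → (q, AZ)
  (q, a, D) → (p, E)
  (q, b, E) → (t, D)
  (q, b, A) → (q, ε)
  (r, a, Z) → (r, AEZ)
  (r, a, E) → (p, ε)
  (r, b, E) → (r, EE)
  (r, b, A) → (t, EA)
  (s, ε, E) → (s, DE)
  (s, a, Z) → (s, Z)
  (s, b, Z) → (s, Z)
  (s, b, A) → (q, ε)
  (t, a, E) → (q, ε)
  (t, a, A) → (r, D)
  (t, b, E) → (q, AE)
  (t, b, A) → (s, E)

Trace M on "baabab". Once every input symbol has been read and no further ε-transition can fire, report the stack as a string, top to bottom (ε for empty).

(p, baabab, Z)
  read b, top Z: go to p, push DZ → (p, aabab, DZ)
  read a, top D: go to q, push ε → (q, abab, Z)
  read a, top Z: go to q, push AZ → (q, bab, AZ)
  read b, top A: go to q, push ε → (q, ab, Z)
  read a, top Z: go to q, push AZ → (q, b, AZ)
  read b, top A: go to q, push ε → (q, ε, Z)
All input consumed in state q with stack Z.

Z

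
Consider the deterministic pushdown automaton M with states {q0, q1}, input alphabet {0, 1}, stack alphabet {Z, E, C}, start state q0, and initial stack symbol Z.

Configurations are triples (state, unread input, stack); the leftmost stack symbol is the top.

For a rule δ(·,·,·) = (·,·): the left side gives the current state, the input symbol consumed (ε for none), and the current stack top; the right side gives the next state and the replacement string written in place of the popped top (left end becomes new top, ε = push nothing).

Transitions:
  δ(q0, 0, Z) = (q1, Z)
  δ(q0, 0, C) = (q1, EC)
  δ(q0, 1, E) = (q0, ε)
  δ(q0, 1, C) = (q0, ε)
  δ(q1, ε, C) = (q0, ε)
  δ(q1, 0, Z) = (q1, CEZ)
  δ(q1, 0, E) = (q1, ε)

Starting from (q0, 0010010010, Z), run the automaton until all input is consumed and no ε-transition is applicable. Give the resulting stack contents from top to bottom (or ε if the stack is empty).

(q0, 0010010010, Z) ⊢ (q1, 010010010, Z) ⊢ (q1, 10010010, CEZ) ⊢ (q0, 10010010, EZ) ⊢ (q0, 0010010, Z) ⊢ (q1, 010010, Z) ⊢ (q1, 10010, CEZ) ⊢ (q0, 10010, EZ) ⊢ (q0, 0010, Z) ⊢ (q1, 010, Z) ⊢ (q1, 10, CEZ) ⊢ (q0, 10, EZ) ⊢ (q0, 0, Z) ⊢ (q1, ε, Z)
All input consumed in state q1 with stack Z.

Z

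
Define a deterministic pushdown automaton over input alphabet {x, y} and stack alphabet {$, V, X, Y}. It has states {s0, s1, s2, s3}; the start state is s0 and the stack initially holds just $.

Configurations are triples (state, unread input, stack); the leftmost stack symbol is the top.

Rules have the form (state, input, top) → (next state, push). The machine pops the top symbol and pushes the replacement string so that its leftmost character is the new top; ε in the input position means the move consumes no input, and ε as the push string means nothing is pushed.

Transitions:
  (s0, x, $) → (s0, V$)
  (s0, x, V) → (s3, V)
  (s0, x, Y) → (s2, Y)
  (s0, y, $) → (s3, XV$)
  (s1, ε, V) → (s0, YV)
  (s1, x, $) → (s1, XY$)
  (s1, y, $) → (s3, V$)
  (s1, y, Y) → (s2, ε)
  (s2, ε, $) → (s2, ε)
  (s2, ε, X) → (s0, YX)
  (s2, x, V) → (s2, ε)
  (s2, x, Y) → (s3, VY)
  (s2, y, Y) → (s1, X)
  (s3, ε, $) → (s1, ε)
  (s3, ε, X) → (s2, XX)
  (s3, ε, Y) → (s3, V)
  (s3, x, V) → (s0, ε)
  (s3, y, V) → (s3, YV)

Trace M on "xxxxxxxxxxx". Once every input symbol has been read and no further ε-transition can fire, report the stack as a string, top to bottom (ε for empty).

V$

(s0, xxxxxxxxxxx, $)
  read x, top $: go to s0, push V$ → (s0, xxxxxxxxxx, V$)
  read x, top V: go to s3, push V → (s3, xxxxxxxxx, V$)
  read x, top V: go to s0, push ε → (s0, xxxxxxxx, $)
  read x, top $: go to s0, push V$ → (s0, xxxxxxx, V$)
  read x, top V: go to s3, push V → (s3, xxxxxx, V$)
  read x, top V: go to s0, push ε → (s0, xxxxx, $)
  read x, top $: go to s0, push V$ → (s0, xxxx, V$)
  read x, top V: go to s3, push V → (s3, xxx, V$)
  read x, top V: go to s0, push ε → (s0, xx, $)
  read x, top $: go to s0, push V$ → (s0, x, V$)
  read x, top V: go to s3, push V → (s3, ε, V$)
All input consumed in state s3 with stack V$.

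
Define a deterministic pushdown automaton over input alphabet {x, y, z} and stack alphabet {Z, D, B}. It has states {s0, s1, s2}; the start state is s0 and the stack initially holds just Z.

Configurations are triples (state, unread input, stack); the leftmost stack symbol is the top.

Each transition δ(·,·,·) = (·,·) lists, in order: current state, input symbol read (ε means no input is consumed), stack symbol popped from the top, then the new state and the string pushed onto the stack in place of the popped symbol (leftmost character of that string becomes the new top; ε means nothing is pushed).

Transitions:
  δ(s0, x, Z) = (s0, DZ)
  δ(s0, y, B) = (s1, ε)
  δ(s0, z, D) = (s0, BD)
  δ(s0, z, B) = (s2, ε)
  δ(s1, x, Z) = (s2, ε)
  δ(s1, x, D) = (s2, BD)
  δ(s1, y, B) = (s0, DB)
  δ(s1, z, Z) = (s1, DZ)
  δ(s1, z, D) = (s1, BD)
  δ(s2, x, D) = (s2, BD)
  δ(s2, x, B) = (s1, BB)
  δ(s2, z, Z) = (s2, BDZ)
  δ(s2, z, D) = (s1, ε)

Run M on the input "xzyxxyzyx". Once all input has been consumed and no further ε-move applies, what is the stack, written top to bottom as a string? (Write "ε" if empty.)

(s0, xzyxxyzyx, Z) ⊢ (s0, zyxxyzyx, DZ) ⊢ (s0, yxxyzyx, BDZ) ⊢ (s1, xxyzyx, DZ) ⊢ (s2, xyzyx, BDZ) ⊢ (s1, yzyx, BBDZ) ⊢ (s0, zyx, DBBDZ) ⊢ (s0, yx, BDBBDZ) ⊢ (s1, x, DBBDZ) ⊢ (s2, ε, BDBBDZ)
All input consumed in state s2 with stack BDBBDZ.

BDBBDZ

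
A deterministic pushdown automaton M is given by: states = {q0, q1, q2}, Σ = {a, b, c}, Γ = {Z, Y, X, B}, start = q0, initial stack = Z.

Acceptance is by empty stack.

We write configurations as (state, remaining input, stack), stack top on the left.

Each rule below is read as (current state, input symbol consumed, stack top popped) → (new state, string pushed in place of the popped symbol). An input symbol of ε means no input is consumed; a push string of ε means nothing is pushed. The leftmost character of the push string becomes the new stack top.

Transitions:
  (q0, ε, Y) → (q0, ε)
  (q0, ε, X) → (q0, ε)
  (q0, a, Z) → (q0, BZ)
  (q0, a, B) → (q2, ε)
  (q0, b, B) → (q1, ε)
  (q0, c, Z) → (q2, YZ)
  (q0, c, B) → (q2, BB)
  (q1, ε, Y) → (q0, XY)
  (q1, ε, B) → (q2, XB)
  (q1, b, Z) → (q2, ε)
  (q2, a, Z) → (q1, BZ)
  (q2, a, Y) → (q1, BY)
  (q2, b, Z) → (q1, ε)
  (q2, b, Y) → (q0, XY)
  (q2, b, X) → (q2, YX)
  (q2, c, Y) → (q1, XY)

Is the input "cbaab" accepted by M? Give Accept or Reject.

Accept

(q0, cbaab, Z) ⊢ (q2, baab, YZ) ⊢ (q0, aab, XYZ) ⊢ (q0, aab, YZ) ⊢ (q0, aab, Z) ⊢ (q0, ab, BZ) ⊢ (q2, b, Z) ⊢ (q1, ε, ε)
All input consumed and the stack is empty.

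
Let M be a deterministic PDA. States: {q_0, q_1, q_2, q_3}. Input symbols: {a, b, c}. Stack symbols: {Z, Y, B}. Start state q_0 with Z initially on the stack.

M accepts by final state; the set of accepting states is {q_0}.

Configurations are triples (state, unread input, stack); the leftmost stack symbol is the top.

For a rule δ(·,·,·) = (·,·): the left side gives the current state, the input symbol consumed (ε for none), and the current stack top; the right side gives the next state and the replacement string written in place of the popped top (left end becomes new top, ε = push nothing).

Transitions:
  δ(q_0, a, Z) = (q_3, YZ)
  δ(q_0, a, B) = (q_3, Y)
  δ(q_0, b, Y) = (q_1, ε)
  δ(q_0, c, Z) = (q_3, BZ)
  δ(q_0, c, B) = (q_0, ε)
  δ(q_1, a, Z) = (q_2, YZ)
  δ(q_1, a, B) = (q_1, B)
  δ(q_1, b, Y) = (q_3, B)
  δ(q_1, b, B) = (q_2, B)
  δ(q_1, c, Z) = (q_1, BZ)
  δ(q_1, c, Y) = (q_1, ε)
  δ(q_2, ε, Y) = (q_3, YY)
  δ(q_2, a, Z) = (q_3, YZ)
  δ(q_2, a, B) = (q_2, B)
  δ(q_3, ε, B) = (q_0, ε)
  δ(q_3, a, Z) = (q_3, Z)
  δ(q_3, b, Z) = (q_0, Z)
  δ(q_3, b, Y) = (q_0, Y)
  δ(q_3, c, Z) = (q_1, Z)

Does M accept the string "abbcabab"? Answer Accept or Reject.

(q_0, abbcabab, Z)
  read a, top Z: go to q_3, push YZ → (q_3, bbcabab, YZ)
  read b, top Y: go to q_0, push Y → (q_0, bcabab, YZ)
  read b, top Y: go to q_1, push ε → (q_1, cabab, Z)
  read c, top Z: go to q_1, push BZ → (q_1, abab, BZ)
  read a, top B: go to q_1, push B → (q_1, bab, BZ)
  read b, top B: go to q_2, push B → (q_2, ab, BZ)
  read a, top B: go to q_2, push B → (q_2, b, BZ)
No transition applies at (q_2, b, BZ); input not fully consumed.

Reject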